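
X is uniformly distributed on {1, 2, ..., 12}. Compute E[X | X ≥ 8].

10

Given X ≥ 8, X is equally likely to be any of {8, 9, 10, 11, 12}.
E[X | X ≥ 8] = (8 + 9 + 10 + 11 + 12) / 5 = 10.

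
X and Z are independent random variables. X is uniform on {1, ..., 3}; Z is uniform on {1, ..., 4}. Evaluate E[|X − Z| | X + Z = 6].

Outcomes with X + Z = 6: (2,4), (3,3), each with probability 1/12.
E[|X − Z| | X + Z = 6] = (2 + 0) / 2 = 1.

1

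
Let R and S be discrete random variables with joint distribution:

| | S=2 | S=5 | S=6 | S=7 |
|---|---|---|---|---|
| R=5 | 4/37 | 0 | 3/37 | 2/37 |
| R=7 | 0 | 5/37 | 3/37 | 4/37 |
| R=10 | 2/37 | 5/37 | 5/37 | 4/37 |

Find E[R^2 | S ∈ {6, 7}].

456/7

P(S ∈ {6, 7}) = 21/37.
Σ R^2·P over the event = 25·(3/37) + 25·(2/37) + 49·(3/37) + 49·(4/37) + 100·(5/37) + 100·(4/37) = 1368/37.
E[R^2 | S ∈ {6, 7}] = (1368/37) / (21/37) = 456/7.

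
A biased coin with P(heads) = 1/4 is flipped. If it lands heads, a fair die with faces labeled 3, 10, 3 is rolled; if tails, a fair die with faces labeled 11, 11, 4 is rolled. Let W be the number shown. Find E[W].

E[W | heads] = (3+10+3)/3 = 16/3.
E[W | tails] = (11+11+4)/3 = 26/3.
By the law of total expectation,
E[W] = (1/4)·(16/3) + (3/4)·(26/3) = 47/6.

47/6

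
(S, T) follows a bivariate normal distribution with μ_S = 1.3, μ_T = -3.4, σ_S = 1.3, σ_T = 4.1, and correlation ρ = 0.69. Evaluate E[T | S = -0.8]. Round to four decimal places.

E[T | S=x] = μ_T + ρ(σ_T/σ_S)(x − μ_S) for jointly normal variables.
E[T | S=-0.8] = -3.4 + (0.69)·(4.1/1.3)·(-0.8 − (1.3)) = -3.4 + (2.17615)·(-2.1) = -7.9699.

-7.9699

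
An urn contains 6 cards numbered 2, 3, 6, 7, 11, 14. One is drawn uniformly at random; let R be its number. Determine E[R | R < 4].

P(R < 4) = 1/3.
Σ over the event: 2·1/6 + 3·1/6 = 5/6.
E[R | R < 4] = (5/6) / (1/3) = 5/2.

5/2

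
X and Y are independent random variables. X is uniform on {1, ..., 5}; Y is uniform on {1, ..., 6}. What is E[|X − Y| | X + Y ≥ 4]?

P(X + Y ≥ 4) = 9/10.
Summing |X−Y|·P(x,y) over outcomes with X + Y ≥ 4 gives 53/30.
E[|X − Y| | X + Y ≥ 4] = (53/30) / (9/10) = 53/27.

53/27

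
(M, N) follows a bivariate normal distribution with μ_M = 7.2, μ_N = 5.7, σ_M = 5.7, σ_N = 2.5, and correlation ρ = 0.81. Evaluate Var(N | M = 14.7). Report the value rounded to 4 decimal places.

2.1494

Var(N | M=x) = (1 − ρ²)·σ_N².
Var(N | M=14.7) = (2.5)²·(1 − (0.81)²) = 6.25·0.3439 = 2.1494.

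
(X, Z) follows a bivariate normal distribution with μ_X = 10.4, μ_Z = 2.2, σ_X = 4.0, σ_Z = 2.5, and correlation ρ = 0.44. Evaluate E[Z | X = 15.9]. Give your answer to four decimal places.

For a bivariate normal, E[Z | X=x] = μ_Z + ρ·(σ_Z/σ_X)·(x − μ_X).
E[Z | X=15.9] = 2.2 + (0.44)·(2.5/4.0)·(15.9 − (10.4)) = 2.2 + (0.275)·(5.5) = 3.7125.

3.7125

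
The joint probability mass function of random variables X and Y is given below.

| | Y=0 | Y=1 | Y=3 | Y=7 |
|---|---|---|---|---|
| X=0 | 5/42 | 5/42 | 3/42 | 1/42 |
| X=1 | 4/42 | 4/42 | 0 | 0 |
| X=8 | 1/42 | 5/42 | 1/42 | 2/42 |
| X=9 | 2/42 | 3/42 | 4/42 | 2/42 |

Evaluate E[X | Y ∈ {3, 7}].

P(Y ∈ {3, 7}) = 13/42.
Σ X·P over the event = 0·(3/42) + 0·(1/42) + 8·(1/42) + 8·(2/42) + 9·(4/42) + 9·(2/42) = 13/7.
E[X | Y ∈ {3, 7}] = (13/7) / (13/42) = 6.

6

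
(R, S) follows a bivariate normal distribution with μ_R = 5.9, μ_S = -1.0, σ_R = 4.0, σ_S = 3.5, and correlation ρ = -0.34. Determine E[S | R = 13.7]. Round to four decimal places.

-3.3205

E[S | R=x] = μ_S + ρ(σ_S/σ_R)(x − μ_R) for jointly normal variables.
E[S | R=13.7] = -1.0 + (-0.34)·(3.5/4.0)·(13.7 − (5.9)) = -1.0 + (-0.2975)·(7.8) = -3.3205.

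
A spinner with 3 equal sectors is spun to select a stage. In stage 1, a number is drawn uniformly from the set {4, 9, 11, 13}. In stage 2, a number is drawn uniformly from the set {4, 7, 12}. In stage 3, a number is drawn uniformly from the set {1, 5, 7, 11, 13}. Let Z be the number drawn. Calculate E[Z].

E[Z | stage 1] = (4+9+11+13)/4 = 37/4.
E[Z | stage 2] = (4+7+12)/3 = 23/3.
E[Z | stage 3] = (1+5+7+11+13)/5 = 37/5.
E[Z] = (1/3)·(37/4) + (1/3)·(23/3) + (1/3)·(37/5) = 1459/180.

1459/180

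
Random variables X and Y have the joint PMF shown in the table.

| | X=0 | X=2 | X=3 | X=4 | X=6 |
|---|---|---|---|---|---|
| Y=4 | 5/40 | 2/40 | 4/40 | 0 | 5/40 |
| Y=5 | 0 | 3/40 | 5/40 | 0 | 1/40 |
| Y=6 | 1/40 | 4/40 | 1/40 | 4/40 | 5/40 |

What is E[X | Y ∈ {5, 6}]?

7/2

P(Y ∈ {5, 6}) = 3/5.
Σ X·P over the event = 0·(1/40) + 2·(3/40) + 2·(4/40) + 3·(5/40) + 3·(1/40) + 4·(4/40) + 6·(1/40) + 6·(5/40) = 21/10.
E[X | Y ∈ {5, 6}] = (21/10) / (3/5) = 7/2.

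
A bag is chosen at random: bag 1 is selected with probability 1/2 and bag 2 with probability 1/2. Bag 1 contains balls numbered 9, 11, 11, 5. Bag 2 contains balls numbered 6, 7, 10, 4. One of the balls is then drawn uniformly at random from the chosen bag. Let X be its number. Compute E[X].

63/8

E[X | bag 1] = (9+11+11+5)/4 = 9.
E[X | bag 2] = (6+7+10+4)/4 = 27/4.
By the law of total expectation,
E[X] = (1/2)·(9) + (1/2)·(27/4) = 63/8.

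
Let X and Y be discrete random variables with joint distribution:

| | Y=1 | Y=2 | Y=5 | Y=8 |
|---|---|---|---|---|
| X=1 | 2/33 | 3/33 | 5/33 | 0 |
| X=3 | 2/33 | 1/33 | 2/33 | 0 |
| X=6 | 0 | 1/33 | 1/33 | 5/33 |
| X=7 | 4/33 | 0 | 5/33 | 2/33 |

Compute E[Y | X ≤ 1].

33/10

P(X ≤ 1) = 10/33.
Σ Y·P over the event = 1·(2/33) + 2·(3/33) + 5·(5/33) = 1.
E[Y | X ≤ 1] = (1) / (10/33) = 33/10.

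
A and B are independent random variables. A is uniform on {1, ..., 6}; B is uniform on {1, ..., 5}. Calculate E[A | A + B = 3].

Outcomes with A + B = 3: (1,2), (2,1), each with probability 1/30.
E[A | A + B = 3] = (1 + 2) / 2 = 3/2.

3/2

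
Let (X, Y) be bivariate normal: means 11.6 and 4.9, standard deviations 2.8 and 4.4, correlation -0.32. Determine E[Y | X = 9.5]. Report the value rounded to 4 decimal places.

For a bivariate normal, E[Y | X=x] = μ_Y + ρ·(σ_Y/σ_X)·(x − μ_X).
E[Y | X=9.5] = 4.9 + (-0.32)·(4.4/2.8)·(9.5 − (11.6)) = 4.9 + (-0.50286)·(-2.1) = 5.9560.

5.9560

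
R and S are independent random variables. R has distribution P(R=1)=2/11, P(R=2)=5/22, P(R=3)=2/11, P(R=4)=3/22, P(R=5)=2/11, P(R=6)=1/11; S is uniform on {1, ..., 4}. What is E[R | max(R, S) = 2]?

P(max(R, S) = 2) = 7/44.
Summing R·P(x,y) over outcomes with max(R, S) = 2 gives 3/11.
E[R | max(R, S) = 2] = (3/11) / (7/44) = 12/7.

12/7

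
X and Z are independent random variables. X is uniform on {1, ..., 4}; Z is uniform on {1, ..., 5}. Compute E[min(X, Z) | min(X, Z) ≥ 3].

Outcomes with min(X, Z) ≥ 3: (3,3), (3,4), (3,5), (4,3), (4,4), (4,5), each with probability 1/20.
E[min(X, Z) | min(X, Z) ≥ 3] = (3 + 3 + 3 + 3 + 4 + 4) / 6 = 10/3.

10/3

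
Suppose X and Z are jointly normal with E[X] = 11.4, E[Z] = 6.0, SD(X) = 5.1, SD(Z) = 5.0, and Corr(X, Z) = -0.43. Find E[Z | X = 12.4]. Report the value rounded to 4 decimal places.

5.5784

The regression of Z on X has slope ρ·σ_Z/σ_X and passes through (μ_X, μ_Z).
E[Z | X=12.4] = 6.0 + (-0.43)·(5.0/5.1)·(12.4 − (11.4)) = 6.0 + (-0.42157)·(1) = 5.5784.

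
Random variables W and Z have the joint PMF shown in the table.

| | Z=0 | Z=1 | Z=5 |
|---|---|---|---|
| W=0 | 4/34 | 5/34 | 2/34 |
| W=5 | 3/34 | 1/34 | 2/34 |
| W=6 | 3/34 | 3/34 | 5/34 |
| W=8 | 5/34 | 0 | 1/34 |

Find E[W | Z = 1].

P(Z = 1) = 9/34.
Σ W·P over the event = 0·(5/34) + 5·(1/34) + 6·(3/34) = 23/34.
E[W | Z = 1] = (23/34) / (9/34) = 23/9.

23/9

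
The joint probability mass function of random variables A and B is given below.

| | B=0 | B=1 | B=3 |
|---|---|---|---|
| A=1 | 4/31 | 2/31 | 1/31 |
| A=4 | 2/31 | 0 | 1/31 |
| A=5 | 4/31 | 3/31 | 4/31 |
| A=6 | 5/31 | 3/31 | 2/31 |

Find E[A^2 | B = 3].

189/8

P(B = 3) = 8/31.
Σ A^2·P over the event = 1·(1/31) + 16·(1/31) + 25·(4/31) + 36·(2/31) = 189/31.
E[A^2 | B = 3] = (189/31) / (8/31) = 189/8.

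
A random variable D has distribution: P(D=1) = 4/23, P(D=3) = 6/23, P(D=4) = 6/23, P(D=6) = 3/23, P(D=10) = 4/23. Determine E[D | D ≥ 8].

P(D ≥ 8) = 4/23.
Σ over the event: 10·4/23 = 40/23.
E[D | D ≥ 8] = (40/23) / (4/23) = 10.

10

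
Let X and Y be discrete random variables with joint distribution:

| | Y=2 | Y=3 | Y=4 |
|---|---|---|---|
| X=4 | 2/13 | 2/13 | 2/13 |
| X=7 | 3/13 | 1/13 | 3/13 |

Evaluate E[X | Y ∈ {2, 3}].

P(Y ∈ {2, 3}) = 8/13.
Σ X·P over the event = 4·(2/13) + 4·(2/13) + 7·(3/13) + 7·(1/13) = 44/13.
E[X | Y ∈ {2, 3}] = (44/13) / (8/13) = 11/2.

11/2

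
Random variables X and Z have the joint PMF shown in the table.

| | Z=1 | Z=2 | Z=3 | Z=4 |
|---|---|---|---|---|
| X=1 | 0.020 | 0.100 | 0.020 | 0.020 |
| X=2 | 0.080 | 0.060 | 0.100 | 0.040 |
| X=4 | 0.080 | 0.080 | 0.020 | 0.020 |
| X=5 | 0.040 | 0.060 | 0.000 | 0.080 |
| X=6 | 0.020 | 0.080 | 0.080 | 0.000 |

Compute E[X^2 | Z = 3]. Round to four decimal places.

P(Z = 3) = 0.220.
Σ X^2·P over the event = 1·(0.020) + 4·(0.100) + 16·(0.020) + 36·(0.080) = 3.620.
E[X^2 | Z = 3] = (3.620) / (0.220) = 16.4545.

16.4545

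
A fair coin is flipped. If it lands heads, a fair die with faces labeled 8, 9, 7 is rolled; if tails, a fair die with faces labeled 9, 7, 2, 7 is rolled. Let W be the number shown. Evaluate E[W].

E[W | heads] = (8+9+7)/3 = 8.
E[W | tails] = (9+7+2+7)/4 = 25/4.
By the law of total expectation,
E[W] = (1/2)·(8) + (1/2)·(25/4) = 57/8.

57/8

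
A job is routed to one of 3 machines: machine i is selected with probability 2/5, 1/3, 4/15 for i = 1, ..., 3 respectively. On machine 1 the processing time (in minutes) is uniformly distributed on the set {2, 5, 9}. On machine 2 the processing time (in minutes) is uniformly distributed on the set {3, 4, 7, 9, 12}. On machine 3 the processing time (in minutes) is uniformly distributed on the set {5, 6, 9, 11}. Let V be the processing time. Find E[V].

98/15

E[V | machine 1] = (2+5+9)/3 = 16/3.
E[V | machine 2] = (3+4+7+9+12)/5 = 7.
E[V | machine 3] = (5+6+9+11)/4 = 31/4.
By the law of total expectation,
E[V] = (2/5)·(16/3) + (1/3)·(7) + (4/15)·(31/4) = 98/15.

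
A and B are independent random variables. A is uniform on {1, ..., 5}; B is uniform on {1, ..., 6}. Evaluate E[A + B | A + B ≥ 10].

Outcomes with A + B ≥ 10: (4,6), (5,5), (5,6), each with probability 1/30.
E[A + B | A + B ≥ 10] = (10 + 10 + 11) / 3 = 31/3.

31/3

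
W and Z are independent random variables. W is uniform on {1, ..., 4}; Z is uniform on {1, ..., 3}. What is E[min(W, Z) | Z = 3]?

9/4

Outcomes with Z = 3: (1,3), (2,3), (3,3), (4,3), each with probability 1/12.
E[min(W, Z) | Z = 3] = (1 + 2 + 3 + 3) / 4 = 9/4.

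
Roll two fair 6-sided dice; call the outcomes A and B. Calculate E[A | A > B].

P(A > B) = 5/12.
Summing A·P(x,y) over outcomes with A > B gives 35/18.
E[A | A > B] = (35/18) / (5/12) = 14/3.

14/3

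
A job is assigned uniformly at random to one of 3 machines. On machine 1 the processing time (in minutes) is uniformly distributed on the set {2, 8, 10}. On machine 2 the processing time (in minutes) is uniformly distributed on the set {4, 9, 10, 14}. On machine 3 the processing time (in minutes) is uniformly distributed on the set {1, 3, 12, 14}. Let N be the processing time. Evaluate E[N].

281/36

E[N | machine 1] = (2+8+10)/3 = 20/3.
E[N | machine 2] = (4+9+10+14)/4 = 37/4.
E[N | machine 3] = (1+3+12+14)/4 = 15/2.
E[N] = (1/3)·(20/3) + (1/3)·(37/4) + (1/3)·(15/2) = 281/36.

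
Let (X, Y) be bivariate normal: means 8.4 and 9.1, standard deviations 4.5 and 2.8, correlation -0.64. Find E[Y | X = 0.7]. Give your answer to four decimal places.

For a bivariate normal, E[Y | X=x] = μ_Y + ρ·(σ_Y/σ_X)·(x − μ_X).
E[Y | X=0.7] = 9.1 + (-0.64)·(2.8/4.5)·(0.7 − (8.4)) = 9.1 + (-0.39822)·(-7.7) = 12.1663.

12.1663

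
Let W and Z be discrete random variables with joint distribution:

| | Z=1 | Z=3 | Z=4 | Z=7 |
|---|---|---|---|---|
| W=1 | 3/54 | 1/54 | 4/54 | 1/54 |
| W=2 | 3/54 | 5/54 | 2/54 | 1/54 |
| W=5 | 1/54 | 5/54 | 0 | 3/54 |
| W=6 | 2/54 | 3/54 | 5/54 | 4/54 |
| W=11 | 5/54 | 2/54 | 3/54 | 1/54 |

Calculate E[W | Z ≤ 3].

P(Z ≤ 3) = 5/9.
Summing W·P(W=x,Z=y) over the conditioning event gives 157/54.
E[W | Z ≤ 3] = (157/54) / (5/9) = 157/30.

157/30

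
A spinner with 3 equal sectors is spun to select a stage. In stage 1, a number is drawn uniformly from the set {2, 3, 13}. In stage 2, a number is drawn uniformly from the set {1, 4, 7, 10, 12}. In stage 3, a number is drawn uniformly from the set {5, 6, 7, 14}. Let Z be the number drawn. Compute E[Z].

104/15

E[Z | stage 1] = (2+3+13)/3 = 6.
E[Z | stage 2] = (1+4+7+10+12)/5 = 34/5.
E[Z | stage 3] = (5+6+7+14)/4 = 8.
E[Z] = (1/3)·(6) + (1/3)·(34/5) + (1/3)·(8) = 104/15.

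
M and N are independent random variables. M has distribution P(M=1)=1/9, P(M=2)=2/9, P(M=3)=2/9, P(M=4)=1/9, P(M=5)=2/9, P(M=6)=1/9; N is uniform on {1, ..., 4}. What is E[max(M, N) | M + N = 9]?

16/3

P(M + N = 9) = 1/12.
Summing max(M,N)·P(x,y) over outcomes with M + N = 9 gives 4/9.
E[max(M, N) | M + N = 9] = (4/9) / (1/12) = 16/3.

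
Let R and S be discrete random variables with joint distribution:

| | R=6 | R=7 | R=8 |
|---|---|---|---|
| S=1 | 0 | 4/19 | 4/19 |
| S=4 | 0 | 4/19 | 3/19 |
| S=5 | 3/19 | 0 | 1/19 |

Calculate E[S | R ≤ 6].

P(R ≤ 6) = 3/19.
Σ S·P over the event = 5·(3/19) = 15/19.
E[S | R ≤ 6] = (15/19) / (3/19) = 5.

5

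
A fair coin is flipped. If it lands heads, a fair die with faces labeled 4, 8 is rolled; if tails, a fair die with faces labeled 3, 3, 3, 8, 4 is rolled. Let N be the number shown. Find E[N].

51/10

E[N | heads] = (4+8)/2 = 6.
E[N | tails] = (3+3+3+8+4)/5 = 21/5.
By the law of total expectation,
E[N] = (1/2)·(6) + (1/2)·(21/5) = 51/10.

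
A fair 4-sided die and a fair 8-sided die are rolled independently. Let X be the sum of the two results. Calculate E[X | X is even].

7

P(X is even) = 1/2.
Σ over the event: 2·1/32 + 4·3/32 + 6·1/8 + 8·1/8 + 10·3/32 + 12·1/32 = 7/2.
E[X | X is even] = (7/2) / (1/2) = 7.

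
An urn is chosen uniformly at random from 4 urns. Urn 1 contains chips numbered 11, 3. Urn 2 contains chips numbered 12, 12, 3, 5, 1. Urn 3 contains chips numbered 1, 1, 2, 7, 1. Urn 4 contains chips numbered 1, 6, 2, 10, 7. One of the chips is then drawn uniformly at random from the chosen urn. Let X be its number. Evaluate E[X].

E[X | urn 1] = (11+3)/2 = 7.
E[X | urn 2] = (12+12+3+5+1)/5 = 33/5.
E[X | urn 3] = (1+1+2+7+1)/5 = 12/5.
E[X | urn 4] = (1+6+2+10+7)/5 = 26/5.
By the law of total expectation,
E[X] = (1/4)·(7) + (1/4)·(33/5) + (1/4)·(12/5) + (1/4)·(26/5) = 53/10.

53/10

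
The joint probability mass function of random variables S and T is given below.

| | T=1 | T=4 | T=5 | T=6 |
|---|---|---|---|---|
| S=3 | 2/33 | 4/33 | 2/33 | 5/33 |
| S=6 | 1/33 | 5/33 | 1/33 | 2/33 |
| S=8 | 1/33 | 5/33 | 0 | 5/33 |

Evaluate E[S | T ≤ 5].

38/7

P(T ≤ 5) = 7/11.
Σ S·P over the event = 3·(2/33) + 3·(4/33) + 3·(2/33) + 6·(1/33) + 6·(5/33) + 6·(1/33) + 8·(1/33) + 8·(5/33) = 38/11.
E[S | T ≤ 5] = (38/11) / (7/11) = 38/7.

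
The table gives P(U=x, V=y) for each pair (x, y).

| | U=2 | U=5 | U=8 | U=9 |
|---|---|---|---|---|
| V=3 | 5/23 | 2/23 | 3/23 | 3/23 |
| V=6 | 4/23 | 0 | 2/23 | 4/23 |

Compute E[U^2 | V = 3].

P(V = 3) = 13/23.
Σ U^2·P over the event = 4·(5/23) + 25·(2/23) + 64·(3/23) + 81·(3/23) = 505/23.
E[U^2 | V = 3] = (505/23) / (13/23) = 505/13.

505/13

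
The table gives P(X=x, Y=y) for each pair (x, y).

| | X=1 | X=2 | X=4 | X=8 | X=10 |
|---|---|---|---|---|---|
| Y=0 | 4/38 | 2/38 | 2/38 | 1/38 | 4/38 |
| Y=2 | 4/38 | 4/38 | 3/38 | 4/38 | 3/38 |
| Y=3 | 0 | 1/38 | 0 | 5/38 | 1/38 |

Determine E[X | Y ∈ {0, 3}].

29/5

P(Y ∈ {0, 3}) = 10/19.
Σ X·P over the event = 1·(4/38) + 2·(2/38) + 2·(1/38) + 4·(2/38) + 8·(1/38) + 8·(5/38) + 10·(4/38) + 10·(1/38) = 58/19.
E[X | Y ∈ {0, 3}] = (58/19) / (10/19) = 29/5.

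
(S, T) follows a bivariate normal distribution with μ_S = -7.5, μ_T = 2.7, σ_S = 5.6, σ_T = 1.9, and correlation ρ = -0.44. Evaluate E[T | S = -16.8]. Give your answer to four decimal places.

4.0884

For a bivariate normal, E[T | S=x] = μ_T + ρ·(σ_T/σ_S)·(x − μ_S).
E[T | S=-16.8] = 2.7 + (-0.44)·(1.9/5.6)·(-16.8 − (-7.5)) = 2.7 + (-0.14929)·(-9.3) = 4.0884.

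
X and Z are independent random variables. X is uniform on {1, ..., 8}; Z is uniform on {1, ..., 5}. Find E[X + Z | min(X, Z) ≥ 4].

P(min(X, Z) ≥ 4) = 1/4.
Summing (X+Z)·P(x,y) over outcomes with min(X, Z) ≥ 4 gives 21/8.
E[X + Z | min(X, Z) ≥ 4] = (21/8) / (1/4) = 21/2.

21/2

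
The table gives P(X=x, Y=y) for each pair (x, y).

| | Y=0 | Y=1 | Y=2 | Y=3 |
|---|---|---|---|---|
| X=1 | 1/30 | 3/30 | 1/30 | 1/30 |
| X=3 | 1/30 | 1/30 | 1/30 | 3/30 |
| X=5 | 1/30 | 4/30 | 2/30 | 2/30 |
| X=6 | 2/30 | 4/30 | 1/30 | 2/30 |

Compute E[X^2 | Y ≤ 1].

363/17

P(Y ≤ 1) = 17/30.
Σ X^2·P over the event = 1·(1/30) + 1·(3/30) + 9·(1/30) + 9·(1/30) + 25·(1/30) + 25·(4/30) + 36·(2/30) + 36·(4/30) = 121/10.
E[X^2 | Y ≤ 1] = (121/10) / (17/30) = 363/17.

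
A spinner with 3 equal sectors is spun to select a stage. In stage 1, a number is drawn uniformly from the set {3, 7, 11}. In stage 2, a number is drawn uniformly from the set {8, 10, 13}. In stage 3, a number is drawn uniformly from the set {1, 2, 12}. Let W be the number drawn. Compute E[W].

E[W | stage 1] = (3+7+11)/3 = 7.
E[W | stage 2] = (8+10+13)/3 = 31/3.
E[W | stage 3] = (1+2+12)/3 = 5.
By the law of total expectation,
E[W] = (1/3)·(7) + (1/3)·(31/3) + (1/3)·(5) = 67/9.

67/9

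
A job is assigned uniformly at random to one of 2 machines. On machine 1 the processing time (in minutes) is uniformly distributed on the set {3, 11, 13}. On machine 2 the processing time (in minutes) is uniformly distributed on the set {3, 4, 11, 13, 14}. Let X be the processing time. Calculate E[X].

E[X | machine 1] = (3+11+13)/3 = 9.
E[X | machine 2] = (3+4+11+13+14)/5 = 9.
E[X] = (1/2)·(9) + (1/2)·(9) = 9.

9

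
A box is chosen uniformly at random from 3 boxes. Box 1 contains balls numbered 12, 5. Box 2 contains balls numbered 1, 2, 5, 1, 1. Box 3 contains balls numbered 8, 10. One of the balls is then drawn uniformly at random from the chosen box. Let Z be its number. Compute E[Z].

13/2

E[Z | box 1] = (12+5)/2 = 17/2.
E[Z | box 2] = (1+2+5+1+1)/5 = 2.
E[Z | box 3] = (8+10)/2 = 9.
By the law of total expectation,
E[Z] = (1/3)·(17/2) + (1/3)·(2) + (1/3)·(9) = 13/2.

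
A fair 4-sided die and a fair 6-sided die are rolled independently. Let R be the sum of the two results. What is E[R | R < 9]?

P(R < 9) = 7/8.
Σ over the event: 2·1/24 + 3·1/12 + 4·1/8 + 5·1/6 + 6·1/6 + 7·1/6 + 8·1/8 = 29/6.
E[R | R < 9] = (29/6) / (7/8) = 116/21.

116/21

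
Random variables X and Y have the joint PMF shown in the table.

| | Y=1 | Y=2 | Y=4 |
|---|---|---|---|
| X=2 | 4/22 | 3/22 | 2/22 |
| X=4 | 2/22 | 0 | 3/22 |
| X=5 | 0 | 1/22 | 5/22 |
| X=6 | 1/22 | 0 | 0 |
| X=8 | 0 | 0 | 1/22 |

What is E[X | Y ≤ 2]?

3

P(Y ≤ 2) = 1/2.
Σ X·P over the event = 2·(4/22) + 2·(3/22) + 4·(2/22) + 5·(1/22) + 6·(1/22) = 3/2.
E[X | Y ≤ 2] = (3/2) / (1/2) = 3.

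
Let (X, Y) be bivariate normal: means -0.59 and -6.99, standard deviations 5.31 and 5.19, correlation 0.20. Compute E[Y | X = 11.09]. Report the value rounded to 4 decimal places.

-4.7068

For a bivariate normal, E[Y | X=x] = μ_Y + ρ·(σ_Y/σ_X)·(x − μ_X).
E[Y | X=11.09] = -6.99 + (0.20)·(5.19/5.31)·(11.09 − (-0.59)) = -6.99 + (0.19548)·(11.68) = -4.7068.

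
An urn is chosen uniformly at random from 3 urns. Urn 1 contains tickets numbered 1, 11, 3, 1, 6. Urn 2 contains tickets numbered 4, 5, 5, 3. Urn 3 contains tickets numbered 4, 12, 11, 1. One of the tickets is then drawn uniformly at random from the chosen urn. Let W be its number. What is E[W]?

E[W | urn 1] = (1+11+3+1+6)/5 = 22/5.
E[W | urn 2] = (4+5+5+3)/4 = 17/4.
E[W | urn 3] = (4+12+11+1)/4 = 7.
By the law of total expectation,
E[W] = (1/3)·(22/5) + (1/3)·(17/4) + (1/3)·(7) = 313/60.

313/60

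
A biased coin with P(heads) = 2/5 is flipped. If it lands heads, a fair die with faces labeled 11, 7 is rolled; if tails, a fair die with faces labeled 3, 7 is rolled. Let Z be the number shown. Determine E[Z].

E[Z | heads] = (11+7)/2 = 9.
E[Z | tails] = (3+7)/2 = 5.
E[Z] = (2/5)·(9) + (3/5)·(5) = 33/5.

33/5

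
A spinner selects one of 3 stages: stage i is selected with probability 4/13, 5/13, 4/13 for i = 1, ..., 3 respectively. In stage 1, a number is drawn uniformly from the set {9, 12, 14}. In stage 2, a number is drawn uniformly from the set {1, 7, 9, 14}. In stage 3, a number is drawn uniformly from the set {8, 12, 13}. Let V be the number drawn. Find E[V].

E[V | stage 1] = (9+12+14)/3 = 35/3.
E[V | stage 2] = (1+7+9+14)/4 = 31/4.
E[V | stage 3] = (8+12+13)/3 = 11.
E[V] = (4/13)·(35/3) + (5/13)·(31/4) + (4/13)·(11) = 1553/156.

1553/156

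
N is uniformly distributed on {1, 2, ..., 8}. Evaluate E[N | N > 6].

Given N > 6, N is equally likely to be any of {7, 8}.
E[N | N > 6] = (7 + 8) / 2 = 15/2.

15/2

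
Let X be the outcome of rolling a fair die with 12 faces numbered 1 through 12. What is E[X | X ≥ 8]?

10

Given X ≥ 8, X is equally likely to be any of {8, 9, 10, 11, 12}.
E[X | X ≥ 8] = (8 + 9 + 10 + 11 + 12) / 5 = 10.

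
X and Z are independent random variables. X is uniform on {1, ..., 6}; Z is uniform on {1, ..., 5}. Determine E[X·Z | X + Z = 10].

Outcomes with X + Z = 10: (5,5), (6,4), each with probability 1/30.
E[X·Z | X + Z = 10] = (25 + 24) / 2 = 49/2.

49/2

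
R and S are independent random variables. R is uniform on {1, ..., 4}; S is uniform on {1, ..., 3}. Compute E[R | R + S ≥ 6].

11/3

Outcomes with R + S ≥ 6: (3,3), (4,2), (4,3), each with probability 1/12.
E[R | R + S ≥ 6] = (3 + 4 + 4) / 3 = 11/3.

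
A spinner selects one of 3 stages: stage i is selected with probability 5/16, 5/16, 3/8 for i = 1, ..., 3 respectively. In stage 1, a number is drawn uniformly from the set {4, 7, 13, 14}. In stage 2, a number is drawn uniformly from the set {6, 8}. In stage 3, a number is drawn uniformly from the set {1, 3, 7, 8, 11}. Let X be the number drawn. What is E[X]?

237/32

E[X | stage 1] = (4+7+13+14)/4 = 19/2.
E[X | stage 2] = (6+8)/2 = 7.
E[X | stage 3] = (1+3+7+8+11)/5 = 6.
By the law of total expectation,
E[X] = (5/16)·(19/2) + (5/16)·(7) + (3/8)·(6) = 237/32.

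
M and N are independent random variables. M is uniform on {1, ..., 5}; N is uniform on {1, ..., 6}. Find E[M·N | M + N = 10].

Outcomes with M + N = 10: (4,6), (5,5), each with probability 1/30.
E[M·N | M + N = 10] = (24 + 25) / 2 = 49/2.

49/2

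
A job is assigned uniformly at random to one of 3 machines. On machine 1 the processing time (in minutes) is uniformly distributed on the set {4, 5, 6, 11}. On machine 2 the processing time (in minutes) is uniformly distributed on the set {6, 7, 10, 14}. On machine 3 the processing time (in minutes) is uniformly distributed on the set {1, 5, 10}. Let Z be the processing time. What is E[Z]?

253/36

E[Z | machine 1] = (4+5+6+11)/4 = 13/2.
E[Z | machine 2] = (6+7+10+14)/4 = 37/4.
E[Z | machine 3] = (1+5+10)/3 = 16/3.
E[Z] = (1/3)·(13/2) + (1/3)·(37/4) + (1/3)·(16/3) = 253/36.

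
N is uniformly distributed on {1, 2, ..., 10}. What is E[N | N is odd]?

Given N is odd, N is equally likely to be any of {1, 3, 5, 7, 9}.
E[N | N is odd] = (1 + 3 + 5 + 7 + 9) / 5 = 5.

5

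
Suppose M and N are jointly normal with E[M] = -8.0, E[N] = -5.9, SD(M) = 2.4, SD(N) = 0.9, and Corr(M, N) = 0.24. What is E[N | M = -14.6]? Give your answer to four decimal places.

-6.4940

For a bivariate normal, E[N | M=x] = μ_N + ρ·(σ_N/σ_M)·(x − μ_M).
E[N | M=-14.6] = -5.9 + (0.24)·(0.9/2.4)·(-14.6 − (-8.0)) = -5.9 + (0.09)·(-6.6) = -6.4940.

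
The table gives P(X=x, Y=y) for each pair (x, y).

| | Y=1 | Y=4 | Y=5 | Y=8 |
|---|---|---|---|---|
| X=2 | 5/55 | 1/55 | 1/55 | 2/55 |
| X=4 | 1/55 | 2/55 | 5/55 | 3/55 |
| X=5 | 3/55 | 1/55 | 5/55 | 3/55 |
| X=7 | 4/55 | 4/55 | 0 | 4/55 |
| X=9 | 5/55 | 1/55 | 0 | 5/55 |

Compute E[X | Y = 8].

P(Y = 8) = 17/55.
Σ X·P over the event = 2·(2/55) + 4·(3/55) + 5·(3/55) + 7·(4/55) + 9·(5/55) = 104/55.
E[X | Y = 8] = (104/55) / (17/55) = 104/17.

104/17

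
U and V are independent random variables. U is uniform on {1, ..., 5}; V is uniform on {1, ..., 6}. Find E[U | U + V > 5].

P(U + V > 5) = 2/3.
Summing U·P(x,y) over outcomes with U + V > 5 gives 7/3.
E[U | U + V > 5] = (7/3) / (2/3) = 7/2.

7/2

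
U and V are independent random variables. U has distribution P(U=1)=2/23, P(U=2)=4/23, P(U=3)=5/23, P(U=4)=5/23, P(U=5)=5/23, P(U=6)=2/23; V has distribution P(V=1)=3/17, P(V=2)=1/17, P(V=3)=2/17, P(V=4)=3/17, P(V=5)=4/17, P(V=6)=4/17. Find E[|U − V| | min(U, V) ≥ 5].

1/2

P(min(U, V) ≥ 5) = 56/391.
Summing |U−V|·P(x,y) over outcomes with min(U, V) ≥ 5 gives 28/391.
E[|U − V| | min(U, V) ≥ 5] = (28/391) / (56/391) = 1/2.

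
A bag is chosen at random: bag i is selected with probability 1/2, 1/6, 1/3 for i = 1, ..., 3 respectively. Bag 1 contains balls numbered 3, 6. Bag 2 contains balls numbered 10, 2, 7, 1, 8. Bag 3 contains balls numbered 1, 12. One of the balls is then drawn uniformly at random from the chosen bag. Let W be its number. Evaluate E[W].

107/20

E[W | bag 1] = (3+6)/2 = 9/2.
E[W | bag 2] = (10+2+7+1+8)/5 = 28/5.
E[W | bag 3] = (1+12)/2 = 13/2.
By the law of total expectation,
E[W] = (1/2)·(9/2) + (1/6)·(28/5) + (1/3)·(13/2) = 107/20.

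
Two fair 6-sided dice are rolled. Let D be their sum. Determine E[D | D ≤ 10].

P(D ≤ 10) = 11/12.
E[D | D ≤ 10] = (109/18) / (11/12) = 218/33.

218/33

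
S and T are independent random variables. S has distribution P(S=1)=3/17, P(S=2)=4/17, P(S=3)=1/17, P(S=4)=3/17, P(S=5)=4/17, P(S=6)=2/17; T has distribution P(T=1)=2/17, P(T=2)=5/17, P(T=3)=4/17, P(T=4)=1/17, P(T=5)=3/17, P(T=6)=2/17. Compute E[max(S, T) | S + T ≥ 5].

P(S + T ≥ 5) = 226/289.
Summing max(S,T)·P(x,y) over outcomes with S + T ≥ 5 gives 1100/289.
E[max(S, T) | S + T ≥ 5] = (1100/289) / (226/289) = 550/113.

550/113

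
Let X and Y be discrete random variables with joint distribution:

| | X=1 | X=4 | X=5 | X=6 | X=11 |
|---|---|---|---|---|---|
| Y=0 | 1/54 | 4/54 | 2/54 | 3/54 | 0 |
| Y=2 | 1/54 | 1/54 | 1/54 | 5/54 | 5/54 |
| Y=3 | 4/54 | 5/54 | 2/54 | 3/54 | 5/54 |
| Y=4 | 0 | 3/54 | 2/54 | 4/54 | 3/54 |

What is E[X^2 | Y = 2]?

827/13

P(Y = 2) = 13/54.
Σ X^2·P over the event = 1·(1/54) + 16·(1/54) + 25·(1/54) + 36·(5/54) + 121·(5/54) = 827/54.
E[X^2 | Y = 2] = (827/54) / (13/54) = 827/13.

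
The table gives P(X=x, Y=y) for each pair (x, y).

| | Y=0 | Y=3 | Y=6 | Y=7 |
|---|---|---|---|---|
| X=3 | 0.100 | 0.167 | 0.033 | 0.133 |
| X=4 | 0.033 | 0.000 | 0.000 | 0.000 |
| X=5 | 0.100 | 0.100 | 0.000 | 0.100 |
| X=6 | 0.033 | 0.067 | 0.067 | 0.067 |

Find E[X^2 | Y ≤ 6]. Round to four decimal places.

P(Y ≤ 6) = 0.700.
Summing X^2·P(X=x,Y=y) over the conditioning event gives 14.240.
E[X^2 | Y ≤ 6] = (14.240) / (0.700) = 20.3429.

20.3429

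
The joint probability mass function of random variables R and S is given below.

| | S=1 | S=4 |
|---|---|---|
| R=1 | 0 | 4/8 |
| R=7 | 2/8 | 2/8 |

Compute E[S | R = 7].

5/2

P(R = 7) = 1/2.
Σ S·P over the event = 1·(2/8) + 4·(2/8) = 5/4.
E[S | R = 7] = (5/4) / (1/2) = 5/2.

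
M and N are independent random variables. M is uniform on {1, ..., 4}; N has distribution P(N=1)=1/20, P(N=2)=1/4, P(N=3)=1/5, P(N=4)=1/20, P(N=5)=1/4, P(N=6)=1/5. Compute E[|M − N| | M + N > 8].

25/13

P(M + N > 8) = 13/80.
Summing |M−N|·P(x,y) over outcomes with M + N > 8 gives 5/16.
E[|M − N| | M + N > 8] = (5/16) / (13/80) = 25/13.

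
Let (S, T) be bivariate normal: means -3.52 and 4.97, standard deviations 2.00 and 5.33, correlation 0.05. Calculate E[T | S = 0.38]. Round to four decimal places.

E[T | S=x] = μ_T + ρ(σ_T/σ_S)(x − μ_S) for jointly normal variables.
E[T | S=0.38] = 4.97 + (0.05)·(5.33/2.00)·(0.38 − (-3.52)) = 4.97 + (0.13325)·(3.9) = 5.4897.

5.4897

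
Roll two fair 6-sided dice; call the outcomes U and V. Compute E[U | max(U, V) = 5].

35/9

Outcomes with max(U, V) = 5: (1,5), (2,5), (3,5), (4,5), (5,1), (5,2), (5,3), (5,4), (5,5), each with probability 1/36.
E[U | max(U, V) = 5] = (1 + 2 + 3 + 4 + 5 + 5 + 5 + 5 + 5) / 9 = 35/9.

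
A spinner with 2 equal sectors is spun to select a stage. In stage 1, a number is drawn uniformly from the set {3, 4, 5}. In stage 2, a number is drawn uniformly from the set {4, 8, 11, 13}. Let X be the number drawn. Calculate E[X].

E[X | stage 1] = (3+4+5)/3 = 4.
E[X | stage 2] = (4+8+11+13)/4 = 9.
By the law of total expectation,
E[X] = (1/2)·(4) + (1/2)·(9) = 13/2.

13/2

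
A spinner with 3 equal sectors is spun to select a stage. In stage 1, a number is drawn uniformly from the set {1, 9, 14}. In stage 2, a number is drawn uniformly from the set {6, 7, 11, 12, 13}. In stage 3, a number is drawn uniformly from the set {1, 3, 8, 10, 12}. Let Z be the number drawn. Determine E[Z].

41/5

E[Z | stage 1] = (1+9+14)/3 = 8.
E[Z | stage 2] = (6+7+11+12+13)/5 = 49/5.
E[Z | stage 3] = (1+3+8+10+12)/5 = 34/5.
E[Z] = (1/3)·(8) + (1/3)·(49/5) + (1/3)·(34/5) = 41/5.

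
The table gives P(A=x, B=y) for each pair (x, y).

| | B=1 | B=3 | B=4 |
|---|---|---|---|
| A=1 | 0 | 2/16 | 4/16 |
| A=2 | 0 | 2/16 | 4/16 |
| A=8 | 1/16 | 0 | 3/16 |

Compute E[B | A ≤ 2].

P(A ≤ 2) = 3/4.
Summing B·P(A=x,B=y) over the conditioning event gives 11/4.
E[B | A ≤ 2] = (11/4) / (3/4) = 11/3.

11/3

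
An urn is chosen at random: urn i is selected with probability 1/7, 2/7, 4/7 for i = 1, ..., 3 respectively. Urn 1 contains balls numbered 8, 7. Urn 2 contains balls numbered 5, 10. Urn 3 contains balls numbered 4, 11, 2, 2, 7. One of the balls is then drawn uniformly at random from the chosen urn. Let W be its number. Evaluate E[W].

433/70

E[W | urn 1] = (8+7)/2 = 15/2.
E[W | urn 2] = (5+10)/2 = 15/2.
E[W | urn 3] = (4+11+2+2+7)/5 = 26/5.
E[W] = (1/7)·(15/2) + (2/7)·(15/2) + (4/7)·(26/5) = 433/70.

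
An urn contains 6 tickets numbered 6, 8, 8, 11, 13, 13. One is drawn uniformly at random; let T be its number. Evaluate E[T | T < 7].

6

P(T < 7) = 1/6.
Σ over the event: 6·1/6 = 1.
E[T | T < 7] = (1) / (1/6) = 6.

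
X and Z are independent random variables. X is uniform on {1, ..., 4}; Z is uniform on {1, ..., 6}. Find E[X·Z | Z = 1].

5/2

Outcomes with Z = 1: (1,1), (2,1), (3,1), (4,1), each with probability 1/24.
E[X·Z | Z = 1] = (1 + 2 + 3 + 4) / 4 = 5/2.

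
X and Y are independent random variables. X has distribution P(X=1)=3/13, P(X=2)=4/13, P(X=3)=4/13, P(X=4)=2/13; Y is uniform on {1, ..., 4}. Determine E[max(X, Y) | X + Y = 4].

P(X + Y = 4) = 11/52.
Summing max(X,Y)·P(x,y) over outcomes with X + Y = 4 gives 29/52.
E[max(X, Y) | X + Y = 4] = (29/52) / (11/52) = 29/11.

29/11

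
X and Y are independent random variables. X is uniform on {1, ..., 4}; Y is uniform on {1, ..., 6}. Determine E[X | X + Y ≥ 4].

P(X + Y ≥ 4) = 7/8.
Summing X·P(x,y) over outcomes with X + Y ≥ 4 gives 7/3.
E[X | X + Y ≥ 4] = (7/3) / (7/8) = 8/3.

8/3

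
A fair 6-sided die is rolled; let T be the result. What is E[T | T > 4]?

Given T > 4, T is equally likely to be any of {5, 6}.
E[T | T > 4] = (5 + 6) / 2 = 11/2.

11/2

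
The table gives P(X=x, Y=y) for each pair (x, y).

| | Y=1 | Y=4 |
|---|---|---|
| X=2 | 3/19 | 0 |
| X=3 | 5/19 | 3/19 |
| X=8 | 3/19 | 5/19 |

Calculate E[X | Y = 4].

P(Y = 4) = 8/19.
Σ X·P over the event = 3·(3/19) + 8·(5/19) = 49/19.
E[X | Y = 4] = (49/19) / (8/19) = 49/8.

49/8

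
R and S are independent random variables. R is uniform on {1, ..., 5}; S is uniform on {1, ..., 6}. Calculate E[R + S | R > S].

Outcomes with R > S: (2,1), (3,1), (3,2), (4,1), (4,2), (4,3), (5,1), (5,2), (5,3), (5,4), each with probability 1/30.
E[R + S | R > S] = (3 + 4 + 5 + 5 + 6 + 7 + 6 + 7 + 8 + 9) / 10 = 6.

6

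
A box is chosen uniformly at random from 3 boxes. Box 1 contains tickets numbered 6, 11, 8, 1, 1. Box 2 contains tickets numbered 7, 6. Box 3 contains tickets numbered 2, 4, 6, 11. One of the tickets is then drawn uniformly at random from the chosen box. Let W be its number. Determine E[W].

E[W | box 1] = (6+11+8+1+1)/5 = 27/5.
E[W | box 2] = (7+6)/2 = 13/2.
E[W | box 3] = (2+4+6+11)/4 = 23/4.
E[W] = (1/3)·(27/5) + (1/3)·(13/2) + (1/3)·(23/4) = 353/60.

353/60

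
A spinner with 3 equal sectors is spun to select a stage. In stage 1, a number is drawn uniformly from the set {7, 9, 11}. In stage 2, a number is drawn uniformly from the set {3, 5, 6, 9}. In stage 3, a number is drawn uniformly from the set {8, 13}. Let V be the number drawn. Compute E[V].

E[V | stage 1] = (7+9+11)/3 = 9.
E[V | stage 2] = (3+5+6+9)/4 = 23/4.
E[V | stage 3] = (8+13)/2 = 21/2.
E[V] = (1/3)·(9) + (1/3)·(23/4) + (1/3)·(21/2) = 101/12.

101/12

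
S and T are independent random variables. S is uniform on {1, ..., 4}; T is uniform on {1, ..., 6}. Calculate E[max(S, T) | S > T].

P(S > T) = 1/4.
Summing max(S,T)·P(x,y) over outcomes with S > T gives 5/6.
E[max(S, T) | S > T] = (5/6) / (1/4) = 10/3.

10/3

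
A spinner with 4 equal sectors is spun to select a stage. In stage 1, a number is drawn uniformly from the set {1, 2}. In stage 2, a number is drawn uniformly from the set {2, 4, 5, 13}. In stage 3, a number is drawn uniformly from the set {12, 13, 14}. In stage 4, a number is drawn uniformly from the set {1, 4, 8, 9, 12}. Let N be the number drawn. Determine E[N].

E[N | stage 1] = (1+2)/2 = 3/2.
E[N | stage 2] = (2+4+5+13)/4 = 6.
E[N | stage 3] = (12+13+14)/3 = 13.
E[N | stage 4] = (1+4+8+9+12)/5 = 34/5.
By the law of total expectation,
E[N] = (1/4)·(3/2) + (1/4)·(6) + (1/4)·(13) + (1/4)·(34/5) = 273/40.

273/40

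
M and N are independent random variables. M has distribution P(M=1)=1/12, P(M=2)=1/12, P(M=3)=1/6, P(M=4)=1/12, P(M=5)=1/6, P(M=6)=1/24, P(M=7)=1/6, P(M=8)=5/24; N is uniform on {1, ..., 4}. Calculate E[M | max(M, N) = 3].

21/8

P(max(M, N) = 3) = 1/6.
Summing M·P(x,y) over outcomes with max(M, N) = 3 gives 7/16.
E[M | max(M, N) = 3] = (7/16) / (1/6) = 21/8.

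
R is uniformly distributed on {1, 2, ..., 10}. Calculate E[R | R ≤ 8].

Given R ≤ 8, R is equally likely to be any of {1, 2, 3, 4, 5, 6, 7, 8}.
E[R | R ≤ 8] = (1 + 2 + 3 + 4 + 5 + 6 + 7 + 8) / 8 = 9/2.

9/2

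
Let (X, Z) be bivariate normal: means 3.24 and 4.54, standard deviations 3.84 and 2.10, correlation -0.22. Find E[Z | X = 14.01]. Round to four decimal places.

E[Z | X=x] = μ_Z + ρ(σ_Z/σ_X)(x − μ_X) for jointly normal variables.
E[Z | X=14.01] = 4.54 + (-0.22)·(2.10/3.84)·(14.01 − (3.24)) = 4.54 + (-0.120313)·(10.77) = 3.2442.

3.2442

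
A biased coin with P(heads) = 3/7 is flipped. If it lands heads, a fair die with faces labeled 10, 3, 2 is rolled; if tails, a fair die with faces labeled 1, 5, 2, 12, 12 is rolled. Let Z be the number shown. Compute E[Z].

E[Z | heads] = (10+3+2)/3 = 5.
E[Z | tails] = (1+5+2+12+12)/5 = 32/5.
E[Z] = (3/7)·(5) + (4/7)·(32/5) = 29/5.

29/5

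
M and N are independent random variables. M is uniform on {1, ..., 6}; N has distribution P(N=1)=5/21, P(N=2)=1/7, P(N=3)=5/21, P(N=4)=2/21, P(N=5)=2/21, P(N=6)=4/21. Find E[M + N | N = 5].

P(N = 5) = 2/21.
Summing (M+N)·P(x,y) over outcomes with N = 5 gives 17/21.
E[M + N | N = 5] = (17/21) / (2/21) = 17/2.

17/2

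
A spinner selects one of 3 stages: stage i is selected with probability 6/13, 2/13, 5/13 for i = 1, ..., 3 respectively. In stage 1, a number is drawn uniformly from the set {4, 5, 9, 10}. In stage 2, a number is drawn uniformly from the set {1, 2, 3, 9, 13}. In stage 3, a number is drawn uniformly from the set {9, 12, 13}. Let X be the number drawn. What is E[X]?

E[X | stage 1] = (4+5+9+10)/4 = 7.
E[X | stage 2] = (1+2+3+9+13)/5 = 28/5.
E[X | stage 3] = (9+12+13)/3 = 34/3.
By the law of total expectation,
E[X] = (6/13)·(7) + (2/13)·(28/5) + (5/13)·(34/3) = 1648/195.

1648/195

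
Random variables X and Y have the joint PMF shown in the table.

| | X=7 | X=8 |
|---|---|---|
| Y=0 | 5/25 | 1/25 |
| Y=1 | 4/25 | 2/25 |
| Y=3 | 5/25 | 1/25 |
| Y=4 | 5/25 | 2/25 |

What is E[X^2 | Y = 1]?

54

P(Y = 1) = 6/25.
Σ X^2·P over the event = 49·(4/25) + 64·(2/25) = 324/25.
E[X^2 | Y = 1] = (324/25) / (6/25) = 54.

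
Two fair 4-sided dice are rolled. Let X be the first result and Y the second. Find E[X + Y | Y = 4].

13/2

Outcomes with Y = 4: (1,4), (2,4), (3,4), (4,4), each with probability 1/16.
E[X + Y | Y = 4] = (5 + 6 + 7 + 8) / 4 = 13/2.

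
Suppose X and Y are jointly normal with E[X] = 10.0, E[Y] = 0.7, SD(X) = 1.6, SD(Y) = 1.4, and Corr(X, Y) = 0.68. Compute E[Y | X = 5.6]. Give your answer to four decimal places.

For a bivariate normal, E[Y | X=x] = μ_Y + ρ·(σ_Y/σ_X)·(x − μ_X).
E[Y | X=5.6] = 0.7 + (0.68)·(1.4/1.6)·(5.6 − (10.0)) = 0.7 + (0.595)·(-4.4) = -1.9180.

-1.9180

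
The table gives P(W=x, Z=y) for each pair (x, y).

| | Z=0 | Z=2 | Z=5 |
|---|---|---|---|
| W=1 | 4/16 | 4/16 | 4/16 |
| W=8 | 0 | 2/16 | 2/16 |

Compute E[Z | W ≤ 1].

P(W ≤ 1) = 3/4.
Σ Z·P over the event = 0·(4/16) + 2·(4/16) + 5·(4/16) = 7/4.
E[Z | W ≤ 1] = (7/4) / (3/4) = 7/3.

7/3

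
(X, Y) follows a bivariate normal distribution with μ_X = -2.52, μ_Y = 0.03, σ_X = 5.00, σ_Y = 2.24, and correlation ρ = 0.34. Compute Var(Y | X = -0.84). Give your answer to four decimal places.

The conditional variance in a bivariate normal is σ_Y²(1 − ρ²), independent of x.
Var(Y | X=-0.84) = (2.24)²·(1 − (0.34)²) = 5.0176·0.8844 = 4.4376.

4.4376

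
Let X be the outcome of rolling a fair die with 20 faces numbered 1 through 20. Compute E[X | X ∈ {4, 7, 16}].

9

P(X ∈ {4, 7, 16}) = 3/20.
Σ over the event: 4·1/20 + 7·1/20 + 16·1/20 = 27/20.
E[X | X ∈ {4, 7, 16}] = (27/20) / (3/20) = 9.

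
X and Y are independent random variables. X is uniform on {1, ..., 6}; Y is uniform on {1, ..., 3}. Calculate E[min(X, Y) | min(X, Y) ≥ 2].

12/5

P(min(X, Y) ≥ 2) = 5/9.
Summing min(X,Y)·P(x,y) over outcomes with min(X, Y) ≥ 2 gives 4/3.
E[min(X, Y) | min(X, Y) ≥ 2] = (4/3) / (5/9) = 12/5.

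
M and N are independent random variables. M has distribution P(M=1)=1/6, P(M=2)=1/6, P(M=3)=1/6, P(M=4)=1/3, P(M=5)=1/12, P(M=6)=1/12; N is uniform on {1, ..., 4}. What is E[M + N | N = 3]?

P(N = 3) = 1/4.
Summing (M+N)·P(x,y) over outcomes with N = 3 gives 25/16.
E[M + N | N = 3] = (25/16) / (1/4) = 25/4.

25/4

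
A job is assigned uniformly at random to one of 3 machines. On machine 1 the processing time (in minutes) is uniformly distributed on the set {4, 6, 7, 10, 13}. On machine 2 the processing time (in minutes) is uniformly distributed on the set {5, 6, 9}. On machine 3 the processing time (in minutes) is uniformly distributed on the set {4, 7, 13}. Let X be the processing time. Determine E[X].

E[X | machine 1] = (4+6+7+10+13)/5 = 8.
E[X | machine 2] = (5+6+9)/3 = 20/3.
E[X | machine 3] = (4+7+13)/3 = 8.
By the law of total expectation,
E[X] = (1/3)·(8) + (1/3)·(20/3) + (1/3)·(8) = 68/9.

68/9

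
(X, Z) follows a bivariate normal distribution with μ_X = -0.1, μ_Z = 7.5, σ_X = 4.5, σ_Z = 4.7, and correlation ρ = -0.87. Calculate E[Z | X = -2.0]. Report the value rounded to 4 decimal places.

The regression of Z on X has slope ρ·σ_Z/σ_X and passes through (μ_X, μ_Z).
E[Z | X=-2.0] = 7.5 + (-0.87)·(4.7/4.5)·(-2.0 − (-0.1)) = 7.5 + (-0.90867)·(-1.9) = 9.2265.

9.2265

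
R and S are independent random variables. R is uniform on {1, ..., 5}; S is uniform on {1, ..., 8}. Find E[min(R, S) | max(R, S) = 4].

Outcomes with max(R, S) = 4: (1,4), (2,4), (3,4), (4,1), (4,2), (4,3), (4,4), each with probability 1/40.
E[min(R, S) | max(R, S) = 4] = (1 + 2 + 3 + 1 + 2 + 3 + 4) / 7 = 16/7.

16/7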